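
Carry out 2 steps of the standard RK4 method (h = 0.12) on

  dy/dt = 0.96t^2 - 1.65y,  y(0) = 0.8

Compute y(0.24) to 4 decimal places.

RK4: k1 = f(t_n, y_n); k2 = f(t_n + h/2, y_n + (h/2)·k1); k3 = f(t_n + h/2, y_n + (h/2)·k2); k4 = f(t_n + h, y_n + h·k3); y_{n+1} = y_n + (h/6)·(k1 + 2k2 + 2k3 + k4).
t=0.000000, y=0.800000:
  k1 = f(0.000000, 0.800000) = -1.320000
  k2 = f(0.060000, 0.720800) = -1.185864
  k3 = f(0.060000, 0.728848) = -1.199143
  k4 = f(0.120000, 0.656103) = -1.068746
  y ← 0.800000 + (0.12/6)·(k1 + 2k2 + 2k3 + k4) = 0.656825
t=0.120000, y=0.656825:
  k1 = f(0.120000, 0.656825) = -1.069937
  k2 = f(0.180000, 0.592629) = -0.946733
  k3 = f(0.180000, 0.600021) = -0.958930
  k4 = f(0.240000, 0.541753) = -0.838597
  y ← 0.656825 + (0.12/6)·(k1 + 2k2 + 2k3 + k4) = 0.542428
y(0.24) ≈ 0.5424

0.5424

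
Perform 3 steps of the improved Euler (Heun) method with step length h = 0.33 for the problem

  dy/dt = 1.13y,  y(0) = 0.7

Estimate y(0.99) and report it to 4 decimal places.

Heun: k1 = f(t_n, y_n); k2 = f(t_n + h, y_n + h·k1); y_{n+1} = y_n + (h/2)·(k1 + k2).
t=0.000000, y=0.700000:
  k1 = f(0.000000, 0.700000) = 0.791000
  k2 = f(0.330000, 0.961030) = 1.085964
  y ← 0.700000 + (0.33/2)·(0.791000 + 1.085964) = 1.009699
t=0.330000, y=1.009699:
  k1 = f(0.330000, 1.009699) = 1.140960
  k2 = f(0.660000, 1.386216) = 1.566424
  y ← 1.009699 + (0.33/2)·(1.140960 + 1.566424) = 1.456417
t=0.660000, y=1.456417:
  k1 = f(0.660000, 1.456417) = 1.645752
  k2 = f(0.990000, 1.999515) = 2.259452
  y ← 1.456417 + (0.33/2)·(1.645752 + 2.259452) = 2.100776
y(0.99) ≈ 2.1008

2.1008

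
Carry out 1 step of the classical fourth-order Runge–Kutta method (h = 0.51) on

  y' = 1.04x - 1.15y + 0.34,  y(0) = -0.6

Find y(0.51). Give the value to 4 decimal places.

RK4: k1 = f(x_n, y_n); k2 = f(x_n + h/2, y_n + (h/2)·k1); k3 = f(x_n + h/2, y_n + (h/2)·k2); k4 = f(x_n + h, y_n + h·k3); y_{n+1} = y_n + (h/6)·(k1 + 2k2 + 2k3 + k4).
x=0.000000, y=-0.600000:
  k1 = f(0.000000, -0.600000) = 1.030000
  k2 = f(0.255000, -0.337350) = 0.993153
  k3 = f(0.255000, -0.346746) = 1.003958
  k4 = f(0.510000, -0.087981) = 0.971579
  y ← -0.600000 + (0.51/6)·(k1 + 2k2 + 2k3 + k4) = -0.090357
y(0.51) ≈ -0.0904

-0.0904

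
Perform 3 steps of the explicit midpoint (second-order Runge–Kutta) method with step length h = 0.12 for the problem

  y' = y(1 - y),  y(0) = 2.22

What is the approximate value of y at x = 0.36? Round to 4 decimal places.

Midpoint: k1 = f(x_n, y_n); k2 = f(x_n + h/2, y_n + (h/2)·k1); y_{n+1} = y_n + h·k2.
x=0.000000, y=2.220000:
  k1 = f(0.000000, 2.220000) = -2.708400
  k2 = f(0.060000, 2.057496) = -2.175794
  y ← 2.220000 + 0.12·(-2.175794) = 1.958905
x=0.120000, y=1.958905:
  k1 = f(0.120000, 1.958905) = -1.878403
  k2 = f(0.180000, 1.846201) = -1.562256
  y ← 1.958905 + 0.12·(-1.562256) = 1.771434
x=0.240000, y=1.771434:
  k1 = f(0.240000, 1.771434) = -1.366544
  k2 = f(0.300000, 1.689441) = -1.164771
  y ← 1.771434 + 0.12·(-1.164771) = 1.631662
y(0.36) ≈ 1.6317

1.6317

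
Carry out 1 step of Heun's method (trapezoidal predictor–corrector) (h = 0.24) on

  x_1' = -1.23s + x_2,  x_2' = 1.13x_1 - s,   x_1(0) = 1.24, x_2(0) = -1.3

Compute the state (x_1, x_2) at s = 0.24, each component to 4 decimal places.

Heun on (x_1,x_2): k1 = f(s_n, state_n); k2 = f(s_n + h, state_n + h·k1); state_{n+1} = state_n + (h/2)·(k1 + k2).
0.000000: (1.240000, -1.300000)
  k1 = (-1.300000, 1.401200)
  predictor → (0.928000, -0.963712)
  k2 = (-1.258912, 0.808640)
  → (0.932931, -1.034819)
(x_1(0.24), x_2(0.24)) ≈ (0.9329, -1.0348)

0.9329, -1.0348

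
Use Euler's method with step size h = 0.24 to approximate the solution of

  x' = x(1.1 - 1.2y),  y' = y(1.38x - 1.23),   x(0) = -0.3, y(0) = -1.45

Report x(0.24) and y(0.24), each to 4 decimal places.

-0.5045, -0.8779

Euler on (x,y): x_{n+1} = x_n + h·x', y_{n+1} = y_n + h·y'.
0.000000: (-0.300000, -1.450000); f=(-0.852000, 2.383800) → (-0.504480, -0.877888)
(x(0.24), y(0.24)) ≈ (-0.5045, -0.8779)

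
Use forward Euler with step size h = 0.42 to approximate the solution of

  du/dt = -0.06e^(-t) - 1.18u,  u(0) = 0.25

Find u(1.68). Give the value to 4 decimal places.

-0.0039

Euler: u_{n+1} = u_n + h·f(t_n, u_n).
t=0.000000, u=0.250000: f=-0.355000 → u ← 0.250000 + 0.42·(-0.355000) = 0.100900
t=0.420000, u=0.100900: f=-0.158485 → u ← 0.100900 + 0.42·(-0.158485) = 0.034336
t=0.840000, u=0.034336: f=-0.066420 → u ← 0.034336 + 0.42·(-0.066420) = 0.006440
t=1.260000, u=0.006440: f=-0.024619 → u ← 0.006440 + 0.42·(-0.024619) = -0.003900
u(1.68) ≈ -0.0039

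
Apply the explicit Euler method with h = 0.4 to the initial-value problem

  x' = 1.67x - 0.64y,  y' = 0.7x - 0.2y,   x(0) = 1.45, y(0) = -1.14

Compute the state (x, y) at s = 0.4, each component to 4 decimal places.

2.7104, -0.6428

Euler on (x,y): x_{n+1} = x_n + h·x', y_{n+1} = y_n + h·y'.
0.000000: (1.450000, -1.140000); f=(3.151100, 1.243000) → (2.710440, -0.642800)
(x(0.4), y(0.4)) ≈ (2.7104, -0.6428)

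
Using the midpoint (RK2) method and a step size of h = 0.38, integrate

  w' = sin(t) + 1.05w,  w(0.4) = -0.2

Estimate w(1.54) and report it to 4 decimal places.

Midpoint: k1 = f(t_n, w_n); k2 = f(t_n + h/2, w_n + (h/2)·k1); w_{n+1} = w_n + h·k2.
t=0.400000, w=-0.200000:
  k1 = f(0.400000, -0.200000) = 0.179418
  k2 = f(0.590000, -0.165911) = 0.382155
  w ← -0.200000 + 0.38·0.382155 = -0.054781
t=0.780000, w=-0.054781:
  k1 = f(0.780000, -0.054781) = 0.645759
  k2 = f(0.970000, 0.067913) = 0.896195
  w ← -0.054781 + 0.38·0.896195 = 0.285773
t=1.160000, w=0.285773:
  k1 = f(1.160000, 0.285773) = 1.216865
  k2 = f(1.350000, 0.516977) = 1.518549
  w ← 0.285773 + 0.38·1.518549 = 0.862822
w(1.54) ≈ 0.8628

0.8628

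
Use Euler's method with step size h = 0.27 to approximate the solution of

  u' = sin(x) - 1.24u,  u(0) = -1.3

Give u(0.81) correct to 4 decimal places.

Euler: u_{n+1} = u_n + h·f(x_n, u_n).
x=0.000000, u=-1.300000: f=1.612000 → u ← -1.300000 + 0.27·1.612000 = -0.864760
x=0.270000, u=-0.864760: f=1.339034 → u ← -0.864760 + 0.27·1.339034 = -0.503221
x=0.540000, u=-0.503221: f=1.138130 → u ← -0.503221 + 0.27·1.138130 = -0.195926
u(0.81) ≈ -0.1959

-0.1959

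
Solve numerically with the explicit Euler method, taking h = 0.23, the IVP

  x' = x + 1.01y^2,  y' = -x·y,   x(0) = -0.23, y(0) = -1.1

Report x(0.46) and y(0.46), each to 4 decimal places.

0.3094, -1.1587

Euler on (x,y): x_{n+1} = x_n + h·x', y_{n+1} = y_n + h·y'.
0.000000: (-0.230000, -1.100000); f=(0.992100, -0.253000) → (-0.001817, -1.158190)
0.230000: (-0.001817, -1.158190); f=(1.353001, -0.002104) → (0.309373, -1.158674)
(x(0.46), y(0.46)) ≈ (0.3094, -1.1587)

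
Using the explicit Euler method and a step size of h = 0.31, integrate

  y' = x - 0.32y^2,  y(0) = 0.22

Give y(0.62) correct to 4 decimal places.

Euler: y_{n+1} = y_n + h·f(x_n, y_n).
x=0.000000, y=0.220000: f=-0.015488 → y ← 0.220000 + 0.31·(-0.015488) = 0.215199
x=0.310000, y=0.215199: f=0.295181 → y ← 0.215199 + 0.31·0.295181 = 0.306705
y(0.62) ≈ 0.3067

0.3067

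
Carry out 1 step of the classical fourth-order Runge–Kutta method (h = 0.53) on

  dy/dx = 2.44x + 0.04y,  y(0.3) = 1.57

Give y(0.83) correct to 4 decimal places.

RK4: k1 = f(x_n, y_n); k2 = f(x_n + h/2, y_n + (h/2)·k1); k3 = f(x_n + h/2, y_n + (h/2)·k2); k4 = f(x_n + h, y_n + h·k3); y_{n+1} = y_n + (h/6)·(k1 + 2k2 + 2k3 + k4).
x=0.300000, y=1.570000:
  k1 = f(0.300000, 1.570000) = 0.794800
  k2 = f(0.565000, 1.780622) = 1.449825
  k3 = f(0.565000, 1.954204) = 1.456768
  k4 = f(0.830000, 2.342087) = 2.118883
  y ← 1.570000 + (0.53/6)·(k1 + 2k2 + 2k3 + k4) = 2.340873
y(0.83) ≈ 2.3409

2.3409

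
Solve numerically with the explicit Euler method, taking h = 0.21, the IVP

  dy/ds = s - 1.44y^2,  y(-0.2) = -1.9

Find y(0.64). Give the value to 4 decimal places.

-93.2425

Euler: y_{n+1} = y_n + h·f(s_n, y_n).
s=-0.200000, y=-1.900000: f=-5.398400 → y ← -1.900000 + 0.21·(-5.398400) = -3.033664
s=0.010000, y=-3.033664: f=-13.242489 → y ← -3.033664 + 0.21·(-13.242489) = -5.814587
s=0.220000, y=-5.814587: f=-48.465562 → y ← -5.814587 + 0.21·(-48.465562) = -15.992355
s=0.430000, y=-15.992355: f=-367.857788 → y ← -15.992355 + 0.21·(-367.857788) = -93.242490
y(0.64) ≈ -93.2425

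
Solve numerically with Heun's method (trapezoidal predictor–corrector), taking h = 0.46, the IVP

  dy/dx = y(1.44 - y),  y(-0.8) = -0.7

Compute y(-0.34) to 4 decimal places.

-1.9484

Heun: k1 = f(x_n, y_n); k2 = f(x_n + h, y_n + h·k1); y_{n+1} = y_n + (h/2)·(k1 + k2).
x=-0.800000, y=-0.700000:
  k1 = f(-0.800000, -0.700000) = -1.498000
  k2 = f(-0.340000, -1.389080) = -3.929818
  y ← -0.700000 + (0.46/2)·(-1.498000 + (-3.929818)) = -1.948398
y(-0.34) ≈ -1.9484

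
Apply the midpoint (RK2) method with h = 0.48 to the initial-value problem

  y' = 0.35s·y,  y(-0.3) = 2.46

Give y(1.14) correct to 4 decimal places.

Midpoint: k1 = f(s_n, y_n); k2 = f(s_n + h/2, y_n + (h/2)·k1); y_{n+1} = y_n + h·k2.
s=-0.300000, y=2.460000:
  k1 = f(-0.300000, 2.460000) = -0.258300
  k2 = f(-0.060000, 2.398008) = -0.050358
  y ← 2.460000 + 0.48·(-0.050358) = 2.435828
s=0.180000, y=2.435828:
  k1 = f(0.180000, 2.435828) = 0.153457
  k2 = f(0.420000, 2.472658) = 0.363481
  y ← 2.435828 + 0.48·0.363481 = 2.610299
s=0.660000, y=2.610299:
  k1 = f(0.660000, 2.610299) = 0.602979
  k2 = f(0.900000, 2.755014) = 0.867829
  y ← 2.610299 + 0.48·0.867829 = 3.026857
y(1.14) ≈ 3.0269

3.0269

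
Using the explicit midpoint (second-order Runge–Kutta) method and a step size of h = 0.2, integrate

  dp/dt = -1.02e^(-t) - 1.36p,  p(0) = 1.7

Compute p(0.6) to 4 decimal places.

0.4659

Midpoint: k1 = f(t_n, p_n); k2 = f(t_n + h/2, p_n + (h/2)·k1); p_{n+1} = p_n + h·k2.
t=0.000000, p=1.700000:
  k1 = f(0.000000, 1.700000) = -3.332000
  k2 = f(0.100000, 1.366800) = -2.781782
  p ← 1.700000 + 0.2·(-2.781782) = 1.143644
t=0.200000, p=1.143644:
  k1 = f(0.200000, 1.143644) = -2.390461
  k2 = f(0.300000, 0.904598) = -1.985887
  p ← 1.143644 + 0.2·(-1.985887) = 0.746466
t=0.400000, p=0.746466:
  k1 = f(0.400000, 0.746466) = -1.698920
  k2 = f(0.500000, 0.576574) = -1.402802
  p ← 0.746466 + 0.2·(-1.402802) = 0.465906
p(0.6) ≈ 0.4659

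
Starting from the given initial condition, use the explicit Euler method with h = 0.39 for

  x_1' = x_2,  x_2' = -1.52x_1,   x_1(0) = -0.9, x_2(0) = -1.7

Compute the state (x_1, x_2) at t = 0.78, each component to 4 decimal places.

-2.0179, -0.2399

Euler on (x_1,x_2): x_1_{n+1} = x_1_n + h·x_1', x_2_{n+1} = x_2_n + h·x_2'.
0.000000: (-0.900000, -1.700000); f=(-1.700000, 1.368000) → (-1.563000, -1.166480)
0.390000: (-1.563000, -1.166480); f=(-1.166480, 2.375760) → (-2.017927, -0.239934)
(x_1(0.78), x_2(0.78)) ≈ (-2.0179, -0.2399)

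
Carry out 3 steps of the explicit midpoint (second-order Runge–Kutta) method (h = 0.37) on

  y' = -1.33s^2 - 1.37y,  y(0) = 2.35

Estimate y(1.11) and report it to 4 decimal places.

Midpoint: k1 = f(s_n, y_n); k2 = f(s_n + h/2, y_n + (h/2)·k1); y_{n+1} = y_n + h·k2.
s=0.000000, y=2.350000:
  k1 = f(0.000000, 2.350000) = -3.219500
  k2 = f(0.185000, 1.754393) = -2.449037
  y ← 2.350000 + 0.37·(-2.449037) = 1.443856
s=0.370000, y=1.443856:
  k1 = f(0.370000, 1.443856) = -2.160160
  k2 = f(0.555000, 1.044227) = -1.840264
  y ← 1.443856 + 0.37·(-1.840264) = 0.762959
s=0.740000, y=0.762959:
  k1 = f(0.740000, 0.762959) = -1.773561
  k2 = f(0.925000, 0.434850) = -1.733726
  y ← 0.762959 + 0.37·(-1.733726) = 0.121480
y(1.11) ≈ 0.1215

0.1215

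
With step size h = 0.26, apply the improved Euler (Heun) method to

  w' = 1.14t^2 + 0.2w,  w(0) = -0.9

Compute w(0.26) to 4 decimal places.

-0.9380

Heun: k1 = f(t_n, w_n); k2 = f(t_n + h, w_n + h·k1); w_{n+1} = w_n + (h/2)·(k1 + k2).
t=0.000000, w=-0.900000:
  k1 = f(0.000000, -0.900000) = -0.180000
  k2 = f(0.260000, -0.946800) = -0.112296
  w ← -0.900000 + (0.26/2)·(-0.180000 + (-0.112296)) = -0.937998
w(0.26) ≈ -0.9380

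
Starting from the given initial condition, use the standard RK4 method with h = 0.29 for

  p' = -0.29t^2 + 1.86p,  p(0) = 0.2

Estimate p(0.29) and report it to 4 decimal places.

RK4: k1 = f(t_n, p_n); k2 = f(t_n + h/2, p_n + (h/2)·k1); k3 = f(t_n + h/2, p_n + (h/2)·k2); k4 = f(t_n + h, p_n + h·k3); p_{n+1} = p_n + (h/6)·(k1 + 2k2 + 2k3 + k4).
t=0.000000, p=0.200000:
  k1 = f(0.000000, 0.200000) = 0.372000
  k2 = f(0.145000, 0.253940) = 0.466231
  k3 = f(0.145000, 0.267604) = 0.491645
  k4 = f(0.290000, 0.342577) = 0.612804
  p ← 0.200000 + (0.29/6)·(k1 + 2k2 + 2k3 + k4) = 0.340194
p(0.29) ≈ 0.3402

0.3402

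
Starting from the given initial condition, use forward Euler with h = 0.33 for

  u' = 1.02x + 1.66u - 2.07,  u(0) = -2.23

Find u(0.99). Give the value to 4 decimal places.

Euler: u_{n+1} = u_n + h·f(x_n, u_n).
x=0.000000, u=-2.230000: f=-5.771800 → u ← -2.230000 + 0.33·(-5.771800) = -4.134694
x=0.330000, u=-4.134694: f=-8.596992 → u ← -4.134694 + 0.33·(-8.596992) = -6.971701
x=0.660000, u=-6.971701: f=-12.969824 → u ← -6.971701 + 0.33·(-12.969824) = -11.251743
u(0.99) ≈ -11.2517

-11.2517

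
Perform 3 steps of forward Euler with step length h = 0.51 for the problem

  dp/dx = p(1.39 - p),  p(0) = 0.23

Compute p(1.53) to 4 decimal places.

0.7939

Euler: p_{n+1} = p_n + h·f(x_n, p_n).
x=0.000000, p=0.230000: f=0.266800 → p ← 0.230000 + 0.51·0.266800 = 0.366068
x=0.510000, p=0.366068: f=0.374829 → p ← 0.366068 + 0.51·0.374829 = 0.557231
x=1.020000, p=0.557231: f=0.464045 → p ← 0.557231 + 0.51·0.464045 = 0.793893
p(1.53) ≈ 0.7939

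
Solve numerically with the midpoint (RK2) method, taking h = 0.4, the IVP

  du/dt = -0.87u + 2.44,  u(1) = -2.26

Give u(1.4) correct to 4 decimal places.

Midpoint: k1 = f(t_n, u_n); k2 = f(t_n + h/2, u_n + (h/2)·k1); u_{n+1} = u_n + h·k2.
t=1.000000, u=-2.260000:
  k1 = f(1.000000, -2.260000) = 4.406200
  k2 = f(1.200000, -1.378760) = 3.639521
  u ← -2.260000 + 0.4·3.639521 = -0.804192
u(1.4) ≈ -0.8042

-0.8042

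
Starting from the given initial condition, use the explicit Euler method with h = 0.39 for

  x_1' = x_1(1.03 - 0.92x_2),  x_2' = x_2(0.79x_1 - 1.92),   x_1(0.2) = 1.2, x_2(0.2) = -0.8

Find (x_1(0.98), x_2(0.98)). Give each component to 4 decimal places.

3.2017, -0.4349

Euler on (x_1,x_2): x_1_{n+1} = x_1_n + h·x_1', x_2_{n+1} = x_2_n + h·x_2'.
0.200000: (1.200000, -0.800000); f=(2.119200, 0.777600) → (2.026488, -0.496736)
0.590000: (2.026488, -0.496736); f=(3.013382, 0.158496) → (3.201707, -0.434923)
(x_1(0.98), x_2(0.98)) ≈ (3.2017, -0.4349)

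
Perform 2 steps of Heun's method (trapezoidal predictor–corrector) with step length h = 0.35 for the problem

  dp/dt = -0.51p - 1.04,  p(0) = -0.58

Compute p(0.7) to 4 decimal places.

-1.0159

Heun: k1 = f(t_n, p_n); k2 = f(t_n + h, p_n + h·k1); p_{n+1} = p_n + (h/2)·(k1 + k2).
t=0.000000, p=-0.580000:
  k1 = f(0.000000, -0.580000) = -0.744200
  k2 = f(0.350000, -0.840470) = -0.611360
  p ← -0.580000 + (0.35/2)·(-0.744200 + (-0.611360)) = -0.817223
t=0.350000, p=-0.817223:
  k1 = f(0.350000, -0.817223) = -0.623216
  k2 = f(0.700000, -1.035349) = -0.511972
  p ← -0.817223 + (0.35/2)·(-0.623216 + (-0.511972)) = -1.015881
p(0.7) ≈ -1.0159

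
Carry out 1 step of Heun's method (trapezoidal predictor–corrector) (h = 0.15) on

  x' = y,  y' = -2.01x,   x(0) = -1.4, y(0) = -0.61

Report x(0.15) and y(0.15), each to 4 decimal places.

-1.4598, -0.1741

Heun on (x,y): k1 = f(t_n, state_n); k2 = f(t_n + h, state_n + h·k1); state_{n+1} = state_n + (h/2)·(k1 + k2).
0.000000: (-1.400000, -0.610000)
  k1 = (-0.610000, 2.814000)
  predictor → (-1.491500, -0.187900)
  k2 = (-0.187900, 2.997915)
  → (-1.459842, -0.174106)
(x(0.15), y(0.15)) ≈ (-1.4598, -0.1741)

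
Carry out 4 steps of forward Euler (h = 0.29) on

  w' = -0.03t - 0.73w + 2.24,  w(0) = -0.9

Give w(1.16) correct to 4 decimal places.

Euler: w_{n+1} = w_n + h·f(t_n, w_n).
t=0.000000, w=-0.900000: f=2.897000 → w ← -0.900000 + 0.29·2.897000 = -0.059870
t=0.290000, w=-0.059870: f=2.275005 → w ← -0.059870 + 0.29·2.275005 = 0.599881
t=0.580000, w=0.599881: f=1.784687 → w ← 0.599881 + 0.29·1.784687 = 1.117441
t=0.870000, w=1.117441: f=1.398168 → w ← 1.117441 + 0.29·1.398168 = 1.522909
w(1.16) ≈ 1.5229

1.5229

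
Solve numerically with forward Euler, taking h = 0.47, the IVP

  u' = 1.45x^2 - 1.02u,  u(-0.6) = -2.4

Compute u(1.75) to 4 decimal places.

Euler: u_{n+1} = u_n + h·f(x_n, u_n).
x=-0.600000, u=-2.400000: f=2.970000 → u ← -2.400000 + 0.47·2.970000 = -1.004100
x=-0.130000, u=-1.004100: f=1.048687 → u ← -1.004100 + 0.47·1.048687 = -0.511217
x=0.340000, u=-0.511217: f=0.689061 → u ← -0.511217 + 0.47·0.689061 = -0.187358
x=0.810000, u=-0.187358: f=1.142450 → u ← -0.187358 + 0.47·1.142450 = 0.349593
x=1.280000, u=0.349593: f=2.019095 → u ← 0.349593 + 0.47·2.019095 = 1.298568
u(1.75) ≈ 1.2986

1.2986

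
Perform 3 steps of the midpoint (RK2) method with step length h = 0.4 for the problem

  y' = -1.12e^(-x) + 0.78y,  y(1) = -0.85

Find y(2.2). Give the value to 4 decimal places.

-2.6574

Midpoint: k1 = f(x_n, y_n); k2 = f(x_n + h/2, y_n + (h/2)·k1); y_{n+1} = y_n + h·k2.
x=1.000000, y=-0.850000:
  k1 = f(1.000000, -0.850000) = -1.075025
  k2 = f(1.200000, -1.065005) = -1.168041
  y ← -0.850000 + 0.4·(-1.168041) = -1.317217
x=1.400000, y=-1.317217:
  k1 = f(1.400000, -1.317217) = -1.303618
  k2 = f(1.600000, -1.577940) = -1.456917
  y ← -1.317217 + 0.4·(-1.456917) = -1.899984
x=1.800000, y=-1.899984:
  k1 = f(1.800000, -1.899984) = -1.667122
  k2 = f(2.000000, -2.233408) = -1.893634
  y ← -1.899984 + 0.4·(-1.893634) = -2.657437
y(2.2) ≈ -2.6574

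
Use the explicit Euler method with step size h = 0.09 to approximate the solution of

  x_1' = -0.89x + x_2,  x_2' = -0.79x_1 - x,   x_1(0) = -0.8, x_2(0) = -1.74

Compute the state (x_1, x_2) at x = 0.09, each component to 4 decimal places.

Euler on (x_1,x_2): x_1_{n+1} = x_1_n + h·x_1', x_2_{n+1} = x_2_n + h·x_2'.
0.000000: (-0.800000, -1.740000); f=(-1.740000, 0.632000) → (-0.956600, -1.683120)
(x_1(0.09), x_2(0.09)) ≈ (-0.9566, -1.6831)

-0.9566, -1.6831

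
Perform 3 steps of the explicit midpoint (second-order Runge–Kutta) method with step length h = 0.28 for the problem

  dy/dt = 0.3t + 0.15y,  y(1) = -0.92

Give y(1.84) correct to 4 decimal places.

-0.6651

Midpoint: k1 = f(t_n, y_n); k2 = f(t_n + h/2, y_n + (h/2)·k1); y_{n+1} = y_n + h·k2.
t=1.000000, y=-0.920000:
  k1 = f(1.000000, -0.920000) = 0.162000
  k2 = f(1.140000, -0.897320) = 0.207402
  y ← -0.920000 + 0.28·0.207402 = -0.861927
t=1.280000, y=-0.861927:
  k1 = f(1.280000, -0.861927) = 0.254711
  k2 = f(1.420000, -0.826268) = 0.302060
  y ← -0.861927 + 0.28·0.302060 = -0.777351
t=1.560000, y=-0.777351:
  k1 = f(1.560000, -0.777351) = 0.351397
  k2 = f(1.700000, -0.728155) = 0.400777
  y ← -0.777351 + 0.28·0.400777 = -0.665133
y(1.84) ≈ -0.6651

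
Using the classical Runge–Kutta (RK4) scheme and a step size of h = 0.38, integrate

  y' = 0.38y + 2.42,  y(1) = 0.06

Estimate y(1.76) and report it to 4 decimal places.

2.2124

RK4: k1 = f(s_n, y_n); k2 = f(s_n + h/2, y_n + (h/2)·k1); k3 = f(s_n + h/2, y_n + (h/2)·k2); k4 = f(s_n + h, y_n + h·k3); y_{n+1} = y_n + (h/6)·(k1 + 2k2 + 2k3 + k4).
s=1.000000, y=0.060000:
  k1 = f(1.000000, 0.060000) = 2.442800
  k2 = f(1.190000, 0.524132) = 2.619170
  k3 = f(1.190000, 0.557642) = 2.631904
  k4 = f(1.380000, 1.060124) = 2.822847
  y ← 0.060000 + (0.38/6)·(k1 + 2k2 + 2k3 + k4) = 1.058627
s=1.380000, y=1.058627:
  k1 = f(1.380000, 1.058627) = 2.822278
  k2 = f(1.570000, 1.594860) = 3.026047
  k3 = f(1.570000, 1.633576) = 3.040759
  k4 = f(1.760000, 2.214115) = 3.261364
  y ← 1.058627 + (0.38/6)·(k1 + 2k2 + 2k3 + k4) = 2.212386
y(1.76) ≈ 2.2124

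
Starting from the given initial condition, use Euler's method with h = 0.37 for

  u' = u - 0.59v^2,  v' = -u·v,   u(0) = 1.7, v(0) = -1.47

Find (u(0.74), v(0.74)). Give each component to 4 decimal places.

2.4795, -0.1706

Euler on (u,v): u_{n+1} = u_n + h·u', v_{n+1} = v_n + h·v'.
0.000000: (1.700000, -1.470000); f=(0.425069, 2.499000) → (1.857276, -0.545370)
0.370000: (1.857276, -0.545370); f=(1.681793, 1.012902) → (2.479539, -0.170596)
(u(0.74), v(0.74)) ≈ (2.4795, -0.1706)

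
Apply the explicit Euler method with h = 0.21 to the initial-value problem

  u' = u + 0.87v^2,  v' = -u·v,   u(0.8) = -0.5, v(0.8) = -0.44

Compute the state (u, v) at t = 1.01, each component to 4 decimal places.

Euler on (u,v): u_{n+1} = u_n + h·u', v_{n+1} = v_n + h·v'.
0.800000: (-0.500000, -0.440000); f=(-0.331568, -0.220000) → (-0.569629, -0.486200)
(u(1.01), v(1.01)) ≈ (-0.5696, -0.4862)

-0.5696, -0.4862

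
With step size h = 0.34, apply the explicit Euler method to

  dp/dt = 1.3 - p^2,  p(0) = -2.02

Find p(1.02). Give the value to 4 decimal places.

-15.4048

Euler: p_{n+1} = p_n + h·f(t_n, p_n).
t=0.000000, p=-2.020000: f=-2.780400 → p ← -2.020000 + 0.34·(-2.780400) = -2.965336
t=0.340000, p=-2.965336: f=-7.493218 → p ← -2.965336 + 0.34·(-7.493218) = -5.513030
t=0.680000, p=-5.513030: f=-29.093500 → p ← -5.513030 + 0.34·(-29.093500) = -15.404820
p(1.02) ≈ -15.4048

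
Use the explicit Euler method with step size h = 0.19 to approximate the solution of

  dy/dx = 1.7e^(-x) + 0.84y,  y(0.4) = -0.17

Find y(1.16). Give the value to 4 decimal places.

Euler: y_{n+1} = y_n + h·f(x_n, y_n).
x=0.400000, y=-0.170000: f=0.996744 → y ← -0.170000 + 0.19·0.996744 = 0.019381
x=0.590000, y=0.019381: f=0.958637 → y ← 0.019381 + 0.19·0.958637 = 0.201522
x=0.780000, y=0.201522: f=0.948569 → y ← 0.201522 + 0.19·0.948569 = 0.381750
x=0.970000, y=0.381750: f=0.965112 → y ← 0.381750 + 0.19·0.965112 = 0.565122
y(1.16) ≈ 0.5651

0.5651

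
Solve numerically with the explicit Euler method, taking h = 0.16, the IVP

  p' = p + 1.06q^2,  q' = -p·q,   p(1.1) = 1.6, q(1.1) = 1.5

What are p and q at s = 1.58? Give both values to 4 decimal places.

Euler on (p,q): p_{n+1} = p_n + h·p', q_{n+1} = q_n + h·q'.
1.100000: (1.600000, 1.500000); f=(3.985000, -2.400000) → (2.237600, 1.116000)
1.260000: (2.237600, 1.116000); f=(3.557783, -2.497162) → (2.806845, 0.716454)
1.420000: (2.806845, 0.716454); f=(3.350950, -2.010976) → (3.342997, 0.394698)
(p(1.58), q(1.58)) ≈ (3.3430, 0.3947)

3.3430, 0.3947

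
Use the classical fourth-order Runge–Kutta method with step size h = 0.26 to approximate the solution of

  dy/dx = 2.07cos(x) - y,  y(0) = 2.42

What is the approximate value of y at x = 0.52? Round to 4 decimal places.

RK4: k1 = f(x_n, y_n); k2 = f(x_n + h/2, y_n + (h/2)·k1); k3 = f(x_n + h/2, y_n + (h/2)·k2); k4 = f(x_n + h, y_n + h·k3); y_{n+1} = y_n + (h/6)·(k1 + 2k2 + 2k3 + k4).
x=0.000000, y=2.420000:
  k1 = f(0.000000, 2.420000) = -0.350000
  k2 = f(0.130000, 2.374500) = -0.321967
  k3 = f(0.130000, 2.378144) = -0.325611
  k4 = f(0.260000, 2.335341) = -0.334914
  y ← 2.420000 + (0.26/6)·(k1 + 2k2 + 2k3 + k4) = 2.334197
x=0.260000, y=2.334197:
  k1 = f(0.260000, 2.334197) = -0.333770
  k2 = f(0.390000, 2.290807) = -0.376245
  k3 = f(0.390000, 2.285285) = -0.370723
  k4 = f(0.520000, 2.237809) = -0.441423
  y ← 2.334197 + (0.26/6)·(k1 + 2k2 + 2k3 + k4) = 2.235868
y(0.52) ≈ 2.2359

2.2359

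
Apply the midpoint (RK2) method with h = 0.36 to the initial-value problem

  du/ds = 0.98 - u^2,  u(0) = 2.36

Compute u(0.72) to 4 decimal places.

Midpoint: k1 = f(s_n, u_n); k2 = f(s_n + h/2, u_n + (h/2)·k1); u_{n+1} = u_n + h·k2.
s=0.000000, u=2.360000:
  k1 = f(0.000000, 2.360000) = -4.589600
  k2 = f(0.180000, 1.533872) = -1.372763
  u ← 2.360000 + 0.36·(-1.372763) = 1.865805
s=0.360000, u=1.865805:
  k1 = f(0.360000, 1.865805) = -2.501229
  k2 = f(0.540000, 1.415584) = -1.023878
  u ← 1.865805 + 0.36·(-1.023878) = 1.497209
u(0.72) ≈ 1.4972

1.4972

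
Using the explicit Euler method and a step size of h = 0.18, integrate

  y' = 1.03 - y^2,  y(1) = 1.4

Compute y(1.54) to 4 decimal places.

1.0941

Euler: y_{n+1} = y_n + h·f(s_n, y_n).
s=1.000000, y=1.400000: f=-0.930000 → y ← 1.400000 + 0.18·(-0.930000) = 1.232600
s=1.180000, y=1.232600: f=-0.489303 → y ← 1.232600 + 0.18·(-0.489303) = 1.144526
s=1.360000, y=1.144526: f=-0.279939 → y ← 1.144526 + 0.18·(-0.279939) = 1.094137
y(1.54) ≈ 1.0941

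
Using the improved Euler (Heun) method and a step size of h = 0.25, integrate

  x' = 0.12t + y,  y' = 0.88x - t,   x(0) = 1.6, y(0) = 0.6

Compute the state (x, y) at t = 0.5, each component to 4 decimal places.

2.0849, 1.2656

Heun on (x,y): k1 = f(t_n, state_n); k2 = f(t_n + h, state_n + h·k1); state_{n+1} = state_n + (h/2)·(k1 + k2).
0.000000: (1.600000, 0.600000)
  k1 = (0.600000, 1.408000)
  predictor → (1.750000, 0.952000)
  k2 = (0.982000, 1.290000)
  → (1.797750, 0.937250)
0.250000: (1.797750, 0.937250)
  k1 = (0.967250, 1.332020)
  predictor → (2.039563, 1.270255)
  k2 = (1.330255, 1.294815)
  → (2.084938, 1.265604)
(x(0.5), y(0.5)) ≈ (2.0849, 1.2656)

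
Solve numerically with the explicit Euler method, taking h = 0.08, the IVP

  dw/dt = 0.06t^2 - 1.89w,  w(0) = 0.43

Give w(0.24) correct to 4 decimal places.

0.2631

Euler: w_{n+1} = w_n + h·f(t_n, w_n).
t=0.000000, w=0.430000: f=-0.812700 → w ← 0.430000 + 0.08·(-0.812700) = 0.364984
t=0.080000, w=0.364984: f=-0.689436 → w ← 0.364984 + 0.08·(-0.689436) = 0.309829
t=0.160000, w=0.309829: f=-0.584041 → w ← 0.309829 + 0.08·(-0.584041) = 0.263106
w(0.24) ≈ 0.2631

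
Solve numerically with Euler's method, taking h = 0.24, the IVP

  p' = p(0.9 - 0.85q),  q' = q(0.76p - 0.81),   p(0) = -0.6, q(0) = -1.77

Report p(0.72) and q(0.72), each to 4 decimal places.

-1.9093, -0.4308

Euler on (p,q): p_{n+1} = p_n + h·p', q_{n+1} = q_n + h·q'.
0.000000: (-0.600000, -1.770000); f=(-1.442700, 2.240820) → (-0.946248, -1.232203)
0.240000: (-0.946248, -1.232203); f=(-1.842698, 1.884222) → (-1.388495, -0.779990)
0.480000: (-1.388495, -0.779990); f=(-2.170207, 1.454881) → (-1.909345, -0.430818)
(p(0.72), q(0.72)) ≈ (-1.9093, -0.4308)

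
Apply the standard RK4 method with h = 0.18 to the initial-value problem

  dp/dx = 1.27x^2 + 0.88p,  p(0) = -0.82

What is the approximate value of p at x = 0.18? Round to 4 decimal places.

-0.9582

RK4: k1 = f(x_n, p_n); k2 = f(x_n + h/2, p_n + (h/2)·k1); k3 = f(x_n + h/2, p_n + (h/2)·k2); k4 = f(x_n + h, p_n + h·k3); p_{n+1} = p_n + (h/6)·(k1 + 2k2 + 2k3 + k4).
x=0.000000, p=-0.820000:
  k1 = f(0.000000, -0.820000) = -0.721600
  k2 = f(0.090000, -0.884944) = -0.768464
  k3 = f(0.090000, -0.889162) = -0.772175
  k4 = f(0.180000, -0.958992) = -0.802765
  p ← -0.820000 + (0.18/6)·(k1 + 2k2 + 2k3 + k4) = -0.958169
p(0.18) ≈ -0.9582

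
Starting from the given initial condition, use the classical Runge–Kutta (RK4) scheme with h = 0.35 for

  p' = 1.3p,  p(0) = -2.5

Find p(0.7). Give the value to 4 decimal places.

RK4: k1 = f(s_n, p_n); k2 = f(s_n + h/2, p_n + (h/2)·k1); k3 = f(s_n + h/2, p_n + (h/2)·k2); k4 = f(s_n + h, p_n + h·k3); p_{n+1} = p_n + (h/6)·(k1 + 2k2 + 2k3 + k4).
s=0.000000, p=-2.500000:
  k1 = f(0.000000, -2.500000) = -3.250000
  k2 = f(0.175000, -3.068750) = -3.989375
  k3 = f(0.175000, -3.198141) = -4.157583
  k4 = f(0.350000, -3.955154) = -5.141700
  p ← -2.500000 + (0.35/6)·(k1 + 2k2 + 2k3 + k4) = -3.939994
s=0.350000, p=-3.939994:
  k1 = f(0.350000, -3.939994) = -5.121993
  k2 = f(0.525000, -4.836343) = -6.287246
  k3 = f(0.525000, -5.040262) = -6.552341
  k4 = f(0.700000, -6.233314) = -8.103308
  p ← -3.939994 + (0.35/6)·(k1 + 2k2 + 2k3 + k4) = -6.209422
p(0.7) ≈ -6.2094

-6.2094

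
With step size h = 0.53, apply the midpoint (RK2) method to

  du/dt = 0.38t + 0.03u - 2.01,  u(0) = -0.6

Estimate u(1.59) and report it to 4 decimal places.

Midpoint: k1 = f(t_n, u_n); k2 = f(t_n + h/2, u_n + (h/2)·k1); u_{n+1} = u_n + h·k2.
t=0.000000, u=-0.600000:
  k1 = f(0.000000, -0.600000) = -2.028000
  k2 = f(0.265000, -1.137420) = -1.943423
  u ← -0.600000 + 0.53·(-1.943423) = -1.630014
t=0.530000, u=-1.630014:
  k1 = f(0.530000, -1.630014) = -1.857500
  k2 = f(0.795000, -2.122252) = -1.771568
  u ← -1.630014 + 0.53·(-1.771568) = -2.568945
t=1.060000, u=-2.568945:
  k1 = f(1.060000, -2.568945) = -1.684268
  k2 = f(1.325000, -3.015276) = -1.596958
  u ← -2.568945 + 0.53·(-1.596958) = -3.415333
u(1.59) ≈ -3.4153

-3.4153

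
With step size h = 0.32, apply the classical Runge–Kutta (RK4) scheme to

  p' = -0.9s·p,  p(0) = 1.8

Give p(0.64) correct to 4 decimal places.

RK4: k1 = f(s_n, p_n); k2 = f(s_n + h/2, p_n + (h/2)·k1); k3 = f(s_n + h/2, p_n + (h/2)·k2); k4 = f(s_n + h, p_n + h·k3); p_{n+1} = p_n + (h/6)·(k1 + 2k2 + 2k3 + k4).
s=0.000000, p=1.800000:
  k1 = f(0.000000, 1.800000) = 0.000000
  k2 = f(0.160000, 1.800000) = -0.259200
  k3 = f(0.160000, 1.758528) = -0.253228
  k4 = f(0.320000, 1.718967) = -0.495063
  p ← 1.800000 + (0.32/6)·(k1 + 2k2 + 2k3 + k4) = 1.718938
s=0.320000, p=1.718938:
  k1 = f(0.320000, 1.718938) = -0.495054
  k2 = f(0.480000, 1.639729) = -0.708363
  k3 = f(0.480000, 1.605600) = -0.693619
  k4 = f(0.640000, 1.496980) = -0.862260
  p ← 1.718938 + (0.32/6)·(k1 + 2k2 + 2k3 + k4) = 1.497003
p(0.64) ≈ 1.4970

1.4970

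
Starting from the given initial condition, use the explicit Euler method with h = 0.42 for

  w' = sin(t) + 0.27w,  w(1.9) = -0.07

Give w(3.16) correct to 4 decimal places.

0.9027

Euler: w_{n+1} = w_n + h·f(t_n, w_n).
t=1.900000, w=-0.070000: f=0.927400 → w ← -0.070000 + 0.42·0.927400 = 0.319508
t=2.320000, w=0.319508: f=0.818499 → w ← 0.319508 + 0.42·0.818499 = 0.663277
t=2.740000, w=0.663277: f=0.569970 → w ← 0.663277 + 0.42·0.569970 = 0.902665
w(3.16) ≈ 0.9027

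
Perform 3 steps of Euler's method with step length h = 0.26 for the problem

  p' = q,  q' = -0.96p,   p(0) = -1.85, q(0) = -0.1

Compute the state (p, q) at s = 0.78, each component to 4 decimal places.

Euler on (p,q): p_{n+1} = p_n + h·p', q_{n+1} = q_n + h·q'.
0.000000: (-1.850000, -0.100000); f=(-0.100000, 1.776000) → (-1.876000, 0.361760)
0.260000: (-1.876000, 0.361760); f=(0.361760, 1.800960) → (-1.781942, 0.830010)
0.520000: (-1.781942, 0.830010); f=(0.830010, 1.710665) → (-1.566140, 1.274782)
(p(0.78), q(0.78)) ≈ (-1.5661, 1.2748)

-1.5661, 1.2748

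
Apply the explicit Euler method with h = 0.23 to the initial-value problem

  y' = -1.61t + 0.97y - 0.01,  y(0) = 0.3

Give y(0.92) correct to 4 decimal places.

Euler: y_{n+1} = y_n + h·f(t_n, y_n).
t=0.000000, y=0.300000: f=0.281000 → y ← 0.300000 + 0.23·0.281000 = 0.364630
t=0.230000, y=0.364630: f=-0.026609 → y ← 0.364630 + 0.23·(-0.026609) = 0.358510
t=0.460000, y=0.358510: f=-0.402845 → y ← 0.358510 + 0.23·(-0.402845) = 0.265856
t=0.690000, y=0.265856: f=-0.863020 → y ← 0.265856 + 0.23·(-0.863020) = 0.067361
y(0.92) ≈ 0.0674

0.0674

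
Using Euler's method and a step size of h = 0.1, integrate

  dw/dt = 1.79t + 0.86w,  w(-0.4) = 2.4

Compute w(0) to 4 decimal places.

3.1265

Euler: w_{n+1} = w_n + h·f(t_n, w_n).
t=-0.400000, w=2.400000: f=1.348000 → w ← 2.400000 + 0.1·1.348000 = 2.534800
t=-0.300000, w=2.534800: f=1.642928 → w ← 2.534800 + 0.1·1.642928 = 2.699093
t=-0.200000, w=2.699093: f=1.963220 → w ← 2.699093 + 0.1·1.963220 = 2.895415
t=-0.100000, w=2.895415: f=2.311057 → w ← 2.895415 + 0.1·2.311057 = 3.126520
w(0) ≈ 3.1265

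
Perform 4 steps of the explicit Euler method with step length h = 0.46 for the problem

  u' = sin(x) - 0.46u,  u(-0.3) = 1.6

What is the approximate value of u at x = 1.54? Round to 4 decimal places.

1.2135

Euler: u_{n+1} = u_n + h·f(x_n, u_n).
x=-0.300000, u=1.600000: f=-1.031520 → u ← 1.600000 + 0.46·(-1.031520) = 1.125501
x=0.160000, u=1.125501: f=-0.358412 → u ← 1.125501 + 0.46·(-0.358412) = 0.960631
x=0.620000, u=0.960631: f=0.139145 → u ← 0.960631 + 0.46·0.139145 = 1.024638
x=1.080000, u=1.024638: f=0.410624 → u ← 1.024638 + 0.46·0.410624 = 1.213525
u(1.54) ≈ 1.2135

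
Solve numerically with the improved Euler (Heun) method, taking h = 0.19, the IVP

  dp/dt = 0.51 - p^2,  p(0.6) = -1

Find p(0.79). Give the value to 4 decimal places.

Heun: k1 = f(t_n, p_n); k2 = f(t_n + h, p_n + h·k1); p_{n+1} = p_n + (h/2)·(k1 + k2).
t=0.600000, p=-1.000000:
  k1 = f(0.600000, -1.000000) = -0.490000
  k2 = f(0.790000, -1.093100) = -0.684868
  p ← -1.000000 + (0.19/2)·(-0.490000 + (-0.684868)) = -1.111612
p(0.79) ≈ -1.1116

-1.1116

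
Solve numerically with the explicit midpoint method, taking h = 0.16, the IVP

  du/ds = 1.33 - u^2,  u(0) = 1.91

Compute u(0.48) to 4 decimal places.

1.3755

Midpoint: k1 = f(s_n, u_n); k2 = f(s_n + h/2, u_n + (h/2)·k1); u_{n+1} = u_n + h·k2.
s=0.000000, u=1.910000:
  k1 = f(0.000000, 1.910000) = -2.318100
  k2 = f(0.080000, 1.724552) = -1.644080
  u ← 1.910000 + 0.16·(-1.644080) = 1.646947
s=0.160000, u=1.646947:
  k1 = f(0.160000, 1.646947) = -1.382435
  k2 = f(0.240000, 1.536352) = -1.030379
  u ← 1.646947 + 0.16·(-1.030379) = 1.482087
s=0.320000, u=1.482087:
  k1 = f(0.320000, 1.482087) = -0.866581
  k2 = f(0.400000, 1.412760) = -0.665891
  u ← 1.482087 + 0.16·(-0.665891) = 1.375544
u(0.48) ≈ 1.3755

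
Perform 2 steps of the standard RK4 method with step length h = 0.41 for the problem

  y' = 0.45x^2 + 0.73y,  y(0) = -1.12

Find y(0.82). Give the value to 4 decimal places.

-1.9411

RK4: k1 = f(x_n, y_n); k2 = f(x_n + h/2, y_n + (h/2)·k1); k3 = f(x_n + h/2, y_n + (h/2)·k2); k4 = f(x_n + h, y_n + h·k3); y_{n+1} = y_n + (h/6)·(k1 + 2k2 + 2k3 + k4).
x=0.000000, y=-1.120000:
  k1 = f(0.000000, -1.120000) = -0.817600
  k2 = f(0.205000, -1.287608) = -0.921043
  k3 = f(0.205000, -1.308814) = -0.936523
  k4 = f(0.410000, -1.503974) = -1.022256
  y ← -1.120000 + (0.41/6)·(k1 + 2k2 + 2k3 + k4) = -1.499591
x=0.410000, y=-1.499591:
  k1 = f(0.410000, -1.499591) = -1.019056
  k2 = f(0.615000, -1.708497) = -1.077002
  k3 = f(0.615000, -1.720376) = -1.085673
  k4 = f(0.820000, -1.944717) = -1.117063
  y ← -1.499591 + (0.41/6)·(k1 + 2k2 + 2k3 + k4) = -1.941125
y(0.82) ≈ -1.9411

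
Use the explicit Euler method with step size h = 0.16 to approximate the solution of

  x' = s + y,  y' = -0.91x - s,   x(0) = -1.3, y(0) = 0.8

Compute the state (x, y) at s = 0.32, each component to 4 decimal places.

-0.9881, 1.1343

Euler on (x,y): x_{n+1} = x_n + h·x', y_{n+1} = y_n + h·y'.
0.000000: (-1.300000, 0.800000); f=(0.800000, 1.183000) → (-1.172000, 0.989280)
0.160000: (-1.172000, 0.989280); f=(1.149280, 0.906520) → (-0.988115, 1.134323)
(x(0.32), y(0.32)) ≈ (-0.9881, 1.1343)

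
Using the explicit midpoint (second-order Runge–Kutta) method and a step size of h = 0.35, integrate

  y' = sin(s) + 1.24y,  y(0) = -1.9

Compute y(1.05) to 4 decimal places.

Midpoint: k1 = f(s_n, y_n); k2 = f(s_n + h/2, y_n + (h/2)·k1); y_{n+1} = y_n + h·k2.
s=0.000000, y=-1.900000:
  k1 = f(0.000000, -1.900000) = -2.356000
  k2 = f(0.175000, -2.312300) = -2.693144
  y ← -1.900000 + 0.35·(-2.693144) = -2.842600
s=0.350000, y=-2.842600:
  k1 = f(0.350000, -2.842600) = -3.181927
  k2 = f(0.525000, -3.399438) = -3.714090
  y ← -2.842600 + 0.35·(-3.714090) = -4.142532
s=0.700000, y=-4.142532:
  k1 = f(0.700000, -4.142532) = -4.492522
  k2 = f(0.875000, -4.928723) = -5.344073
  y ← -4.142532 + 0.35·(-5.344073) = -6.012957
y(1.05) ≈ -6.0130

-6.0130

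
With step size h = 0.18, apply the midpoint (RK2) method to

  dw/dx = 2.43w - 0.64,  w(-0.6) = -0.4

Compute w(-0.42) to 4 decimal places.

Midpoint: k1 = f(x_n, w_n); k2 = f(x_n + h/2, w_n + (h/2)·k1); w_{n+1} = w_n + h·k2.
x=-0.600000, w=-0.400000:
  k1 = f(-0.600000, -0.400000) = -1.612000
  k2 = f(-0.510000, -0.545080) = -1.964544
  w ← -0.400000 + 0.18·(-1.964544) = -0.753618
w(-0.42) ≈ -0.7536

-0.7536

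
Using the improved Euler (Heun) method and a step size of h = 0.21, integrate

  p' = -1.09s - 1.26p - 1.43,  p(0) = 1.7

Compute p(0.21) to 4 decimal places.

1.0251

Heun: k1 = f(s_n, p_n); k2 = f(s_n + h, p_n + h·k1); p_{n+1} = p_n + (h/2)·(k1 + k2).
s=0.000000, p=1.700000:
  k1 = f(0.000000, 1.700000) = -3.572000
  k2 = f(0.210000, 0.949880) = -2.855749
  p ← 1.700000 + (0.21/2)·(-3.572000 + (-2.855749)) = 1.025086
p(0.21) ≈ 1.0251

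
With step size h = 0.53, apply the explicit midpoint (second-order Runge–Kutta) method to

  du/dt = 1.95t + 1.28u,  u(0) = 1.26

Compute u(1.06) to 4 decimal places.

6.1196

Midpoint: k1 = f(t_n, u_n); k2 = f(t_n + h/2, u_n + (h/2)·k1); u_{n+1} = u_n + h·k2.
t=0.000000, u=1.260000:
  k1 = f(0.000000, 1.260000) = 1.612800
  k2 = f(0.265000, 1.687392) = 2.676612
  u ← 1.260000 + 0.53·2.676612 = 2.678604
t=0.530000, u=2.678604:
  k1 = f(0.530000, 2.678604) = 4.462113
  k2 = f(0.795000, 3.861064) = 6.492412
  u ← 2.678604 + 0.53·6.492412 = 6.119583
u(1.06) ≈ 6.1196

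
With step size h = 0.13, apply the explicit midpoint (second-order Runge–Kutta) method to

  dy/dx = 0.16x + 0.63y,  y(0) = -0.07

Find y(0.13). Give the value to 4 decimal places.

Midpoint: k1 = f(x_n, y_n); k2 = f(x_n + h/2, y_n + (h/2)·k1); y_{n+1} = y_n + h·k2.
x=0.000000, y=-0.070000:
  k1 = f(0.000000, -0.070000) = -0.044100
  k2 = f(0.065000, -0.072867) = -0.035506
  y ← -0.070000 + 0.13·(-0.035506) = -0.074616
y(0.13) ≈ -0.0746

-0.0746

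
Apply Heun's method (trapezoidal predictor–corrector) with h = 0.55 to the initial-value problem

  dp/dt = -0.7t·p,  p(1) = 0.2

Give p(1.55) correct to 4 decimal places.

0.1248

Heun: k1 = f(t_n, p_n); k2 = f(t_n + h, p_n + h·k1); p_{n+1} = p_n + (h/2)·(k1 + k2).
t=1.000000, p=0.200000:
  k1 = f(1.000000, 0.200000) = -0.140000
  k2 = f(1.550000, 0.123000) = -0.133455
  p ← 0.200000 + (0.55/2)·(-0.140000 + (-0.133455)) = 0.124800
p(1.55) ≈ 0.1248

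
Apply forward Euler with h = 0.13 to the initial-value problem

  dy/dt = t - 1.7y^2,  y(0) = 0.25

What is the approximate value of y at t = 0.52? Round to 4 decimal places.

0.2973

Euler: y_{n+1} = y_n + h·f(t_n, y_n).
t=0.000000, y=0.250000: f=-0.106250 → y ← 0.250000 + 0.13·(-0.106250) = 0.236187
t=0.130000, y=0.236187: f=0.035166 → y ← 0.236187 + 0.13·0.035166 = 0.240759
t=0.260000, y=0.240759: f=0.161460 → y ← 0.240759 + 0.13·0.161460 = 0.261749
t=0.390000, y=0.261749: f=0.273529 → y ← 0.261749 + 0.13·0.273529 = 0.297308
y(0.52) ≈ 0.2973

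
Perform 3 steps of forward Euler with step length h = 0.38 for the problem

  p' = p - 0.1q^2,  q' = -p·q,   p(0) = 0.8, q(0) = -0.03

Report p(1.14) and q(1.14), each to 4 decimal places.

2.1024, -0.0051

Euler on (p,q): p_{n+1} = p_n + h·p', q_{n+1} = q_n + h·q'.
0.000000: (0.800000, -0.030000); f=(0.799910, 0.024000) → (1.103966, -0.020880)
0.380000: (1.103966, -0.020880); f=(1.103922, 0.023051) → (1.523456, -0.012121)
0.760000: (1.523456, -0.012121); f=(1.523442, 0.018465) → (2.102364, -0.005104)
(p(1.14), q(1.14)) ≈ (2.1024, -0.0051)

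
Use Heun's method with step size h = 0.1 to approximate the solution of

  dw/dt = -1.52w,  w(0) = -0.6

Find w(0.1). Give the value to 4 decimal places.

Heun: k1 = f(t_n, w_n); k2 = f(t_n + h, w_n + h·k1); w_{n+1} = w_n + (h/2)·(k1 + k2).
t=0.000000, w=-0.600000:
  k1 = f(0.000000, -0.600000) = 0.912000
  k2 = f(0.100000, -0.508800) = 0.773376
  w ← -0.600000 + (0.1/2)·(0.912000 + 0.773376) = -0.515731
w(0.1) ≈ -0.5157

-0.5157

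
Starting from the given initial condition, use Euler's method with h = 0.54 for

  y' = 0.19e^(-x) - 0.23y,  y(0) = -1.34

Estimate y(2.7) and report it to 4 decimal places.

-0.5336

Euler: y_{n+1} = y_n + h·f(x_n, y_n).
x=0.000000, y=-1.340000: f=0.498200 → y ← -1.340000 + 0.54·0.498200 = -1.070972
x=0.540000, y=-1.070972: f=0.357046 → y ← -1.070972 + 0.54·0.357046 = -0.878167
x=1.080000, y=-0.878167: f=0.266502 → y ← -0.878167 + 0.54·0.266502 = -0.734256
x=1.620000, y=-0.734256: f=0.206480 → y ← -0.734256 + 0.54·0.206480 = -0.622757
x=2.160000, y=-0.622757: f=0.165146 → y ← -0.622757 + 0.54·0.165146 = -0.533579
y(2.7) ≈ -0.5336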